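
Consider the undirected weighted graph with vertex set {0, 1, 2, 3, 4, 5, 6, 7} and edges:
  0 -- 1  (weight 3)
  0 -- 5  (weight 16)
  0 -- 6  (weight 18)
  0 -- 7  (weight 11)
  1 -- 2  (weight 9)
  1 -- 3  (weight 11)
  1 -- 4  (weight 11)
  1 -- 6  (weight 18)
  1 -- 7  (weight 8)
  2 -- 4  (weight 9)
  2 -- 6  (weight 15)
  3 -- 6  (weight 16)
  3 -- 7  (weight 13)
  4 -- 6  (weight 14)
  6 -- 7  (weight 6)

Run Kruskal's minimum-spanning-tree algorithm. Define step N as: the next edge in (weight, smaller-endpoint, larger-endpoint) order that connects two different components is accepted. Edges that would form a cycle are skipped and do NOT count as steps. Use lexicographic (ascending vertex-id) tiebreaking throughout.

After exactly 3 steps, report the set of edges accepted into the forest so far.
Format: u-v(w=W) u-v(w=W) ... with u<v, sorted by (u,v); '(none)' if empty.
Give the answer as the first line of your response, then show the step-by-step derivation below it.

0-1(w=3) 1-7(w=8) 6-7(w=6)

step 1: add edge 0-1 (w=3); MST = {0-1(w=3)}
step 2: add edge 6-7 (w=6); MST = {0-1(w=3) 6-7(w=6)}
step 3: add edge 1-7 (w=8); MST = {0-1(w=3) 1-7(w=8) 6-7(w=6)}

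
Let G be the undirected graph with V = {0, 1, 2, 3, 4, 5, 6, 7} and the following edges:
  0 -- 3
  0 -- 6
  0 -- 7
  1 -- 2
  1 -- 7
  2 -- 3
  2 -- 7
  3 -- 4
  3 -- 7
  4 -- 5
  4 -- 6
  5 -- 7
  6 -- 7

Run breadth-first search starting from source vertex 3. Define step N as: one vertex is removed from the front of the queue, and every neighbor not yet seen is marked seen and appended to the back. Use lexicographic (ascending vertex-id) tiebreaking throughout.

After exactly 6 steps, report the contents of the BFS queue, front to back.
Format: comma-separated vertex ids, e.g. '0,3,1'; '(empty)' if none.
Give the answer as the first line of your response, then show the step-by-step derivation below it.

1,5

step 1: dequeue 3; queue=[0,2,4,7]; order=3
step 2: dequeue 0; queue=[2,4,7,6]; order=3,0
step 3: dequeue 2; queue=[4,7,6,1]; order=3,0,2
step 4: dequeue 4; queue=[7,6,1,5]; order=3,0,2,4
step 5: dequeue 7; queue=[6,1,5]; order=3,0,2,4,7
step 6: dequeue 6; queue=[1,5]; order=3,0,2,4,7,6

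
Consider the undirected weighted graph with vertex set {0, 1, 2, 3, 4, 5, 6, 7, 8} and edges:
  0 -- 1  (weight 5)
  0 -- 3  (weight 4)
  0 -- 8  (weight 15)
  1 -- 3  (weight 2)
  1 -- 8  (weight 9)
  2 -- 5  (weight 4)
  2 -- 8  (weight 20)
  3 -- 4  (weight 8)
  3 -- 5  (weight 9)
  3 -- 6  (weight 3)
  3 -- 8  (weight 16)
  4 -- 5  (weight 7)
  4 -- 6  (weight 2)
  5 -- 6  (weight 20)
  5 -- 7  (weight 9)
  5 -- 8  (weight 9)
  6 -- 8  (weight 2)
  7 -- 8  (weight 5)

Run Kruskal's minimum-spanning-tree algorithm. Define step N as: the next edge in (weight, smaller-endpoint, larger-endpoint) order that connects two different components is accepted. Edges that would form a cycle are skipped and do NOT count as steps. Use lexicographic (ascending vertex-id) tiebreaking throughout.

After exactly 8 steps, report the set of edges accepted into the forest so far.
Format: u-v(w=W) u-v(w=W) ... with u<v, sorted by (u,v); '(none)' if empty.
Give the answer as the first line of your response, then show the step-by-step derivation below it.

0-3(w=4) 1-3(w=2) 2-5(w=4) 3-6(w=3) 4-5(w=7) 4-6(w=2) 6-8(w=2) 7-8(w=5)

step 1: add edge 1-3 (w=2); MST = {1-3(w=2)}
step 2: add edge 4-6 (w=2); MST = {1-3(w=2) 4-6(w=2)}
step 3: add edge 6-8 (w=2); MST = {1-3(w=2) 4-6(w=2) 6-8(w=2)}
step 4: add edge 3-6 (w=3); MST = {1-3(w=2) 3-6(w=3) 4-6(w=2) 6-8(w=2)}
step 5: add edge 0-3 (w=4); MST = {0-3(w=4) 1-3(w=2) 3-6(w=3) 4-6(w=2) 6-8(w=2)}
step 6: add edge 2-5 (w=4); MST = {0-3(w=4) 1-3(w=2) 2-5(w=4) 3-6(w=3) 4-6(w=2) 6-8(w=2)}
step 7: add edge 7-8 (w=5); MST = {0-3(w=4) 1-3(w=2) 2-5(w=4) 3-6(w=3) 4-6(w=2) 6-8(w=2) 7-8(w=5)}
step 8: add edge 4-5 (w=7); MST = {0-3(w=4) 1-3(w=2) 2-5(w=4) 3-6(w=3) 4-5(w=7) 4-6(w=2) 6-8(w=2) 7-8(w=5)}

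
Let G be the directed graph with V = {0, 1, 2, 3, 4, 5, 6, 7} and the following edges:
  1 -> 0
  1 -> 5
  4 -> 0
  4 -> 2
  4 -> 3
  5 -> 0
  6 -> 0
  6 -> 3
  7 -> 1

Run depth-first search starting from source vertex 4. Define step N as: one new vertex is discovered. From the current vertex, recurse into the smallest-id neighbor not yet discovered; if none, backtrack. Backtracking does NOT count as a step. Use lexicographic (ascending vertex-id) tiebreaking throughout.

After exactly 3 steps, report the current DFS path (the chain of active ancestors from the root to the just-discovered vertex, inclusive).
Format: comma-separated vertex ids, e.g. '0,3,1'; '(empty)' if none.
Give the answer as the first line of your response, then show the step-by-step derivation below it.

4,2

step 1: discover 4; path=4; order=4
step 2: discover 0; path=4>0; order=4,0
step 3: discover 2; path=4>2; order=4,0,2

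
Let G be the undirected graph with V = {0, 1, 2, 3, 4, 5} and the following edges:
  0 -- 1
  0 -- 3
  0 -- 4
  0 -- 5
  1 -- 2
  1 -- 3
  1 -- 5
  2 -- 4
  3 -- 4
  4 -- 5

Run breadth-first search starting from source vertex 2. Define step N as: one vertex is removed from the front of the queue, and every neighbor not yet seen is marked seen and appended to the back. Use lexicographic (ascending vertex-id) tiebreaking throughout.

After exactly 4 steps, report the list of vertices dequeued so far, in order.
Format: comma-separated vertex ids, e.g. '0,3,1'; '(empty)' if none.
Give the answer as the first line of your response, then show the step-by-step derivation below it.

2,1,4,0

step 1: dequeue 2; queue=[1,4]; order=2
step 2: dequeue 1; queue=[4,0,3,5]; order=2,1
step 3: dequeue 4; queue=[0,3,5]; order=2,1,4
step 4: dequeue 0; queue=[3,5]; order=2,1,4,0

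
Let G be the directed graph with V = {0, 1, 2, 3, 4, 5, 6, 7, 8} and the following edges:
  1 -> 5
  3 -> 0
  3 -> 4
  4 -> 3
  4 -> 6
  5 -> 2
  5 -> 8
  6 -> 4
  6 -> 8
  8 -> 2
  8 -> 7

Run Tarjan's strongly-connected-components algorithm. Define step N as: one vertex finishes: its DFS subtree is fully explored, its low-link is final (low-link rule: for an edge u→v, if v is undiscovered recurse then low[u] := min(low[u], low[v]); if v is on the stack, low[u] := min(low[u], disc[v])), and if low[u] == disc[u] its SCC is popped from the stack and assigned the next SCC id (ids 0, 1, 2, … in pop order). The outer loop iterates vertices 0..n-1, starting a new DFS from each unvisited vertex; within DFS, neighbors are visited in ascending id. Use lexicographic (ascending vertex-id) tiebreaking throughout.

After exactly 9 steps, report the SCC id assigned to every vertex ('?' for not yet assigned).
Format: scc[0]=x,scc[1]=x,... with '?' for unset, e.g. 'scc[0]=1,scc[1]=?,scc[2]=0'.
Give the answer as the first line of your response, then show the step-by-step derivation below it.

scc[0]=0,scc[1]=5,scc[2]=1,scc[3]=6,scc[4]=6,scc[5]=4,scc[6]=6,scc[7]=2,scc[8]=3

step 1: low=(low[0]=0,low[1]=?,low[2]=?,low[3]=?,low[4]=?,low[5]=?,low[6]=?,low[7]=?,low[8]=?); scc=(scc[0]=0,scc[1]=?,scc[2]=?,scc[3]=?,scc[4]=?,scc[5]=?,scc[6]=?,scc[7]=?,scc[8]=?)
step 2: low=(low[0]=0,low[1]=1,low[2]=3,low[3]=?,low[4]=?,low[5]=2,low[6]=?,low[7]=?,low[8]=?); scc=(scc[0]=0,scc[1]=?,scc[2]=1,scc[3]=?,scc[4]=?,scc[5]=?,scc[6]=?,scc[7]=?,scc[8]=?)
step 3: low=(low[0]=0,low[1]=1,low[2]=3,low[3]=?,low[4]=?,low[5]=2,low[6]=?,low[7]=5,low[8]=4); scc=(scc[0]=0,scc[1]=?,scc[2]=1,scc[3]=?,scc[4]=?,scc[5]=?,scc[6]=?,scc[7]=2,scc[8]=?)
step 4: low=(low[0]=0,low[1]=1,low[2]=3,low[3]=?,low[4]=?,low[5]=2,low[6]=?,low[7]=5,low[8]=4); scc=(scc[0]=0,scc[1]=?,scc[2]=1,scc[3]=?,scc[4]=?,scc[5]=?,scc[6]=?,scc[7]=2,scc[8]=3)
step 5: low=(low[0]=0,low[1]=1,low[2]=3,low[3]=?,low[4]=?,low[5]=2,low[6]=?,low[7]=5,low[8]=4); scc=(scc[0]=0,scc[1]=?,scc[2]=1,scc[3]=?,scc[4]=?,scc[5]=4,scc[6]=?,scc[7]=2,scc[8]=3)
step 6: low=(low[0]=0,low[1]=1,low[2]=3,low[3]=?,low[4]=?,low[5]=2,low[6]=?,low[7]=5,low[8]=4); scc=(scc[0]=0,scc[1]=5,scc[2]=1,scc[3]=?,scc[4]=?,scc[5]=4,scc[6]=?,scc[7]=2,scc[8]=3)
step 7: low=(low[0]=0,low[1]=1,low[2]=3,low[3]=6,low[4]=6,low[5]=2,low[6]=7,low[7]=5,low[8]=4); scc=(scc[0]=0,scc[1]=5,scc[2]=1,scc[3]=?,scc[4]=?,scc[5]=4,scc[6]=?,scc[7]=2,scc[8]=3)
step 8: low=(low[0]=0,low[1]=1,low[2]=3,low[3]=6,low[4]=6,low[5]=2,low[6]=7,low[7]=5,low[8]=4); scc=(scc[0]=0,scc[1]=5,scc[2]=1,scc[3]=?,scc[4]=?,scc[5]=4,scc[6]=?,scc[7]=2,scc[8]=3)
step 9: low=(low[0]=0,low[1]=1,low[2]=3,low[3]=6,low[4]=6,low[5]=2,low[6]=7,low[7]=5,low[8]=4); scc=(scc[0]=0,scc[1]=5,scc[2]=1,scc[3]=6,scc[4]=6,scc[5]=4,scc[6]=6,scc[7]=2,scc[8]=3)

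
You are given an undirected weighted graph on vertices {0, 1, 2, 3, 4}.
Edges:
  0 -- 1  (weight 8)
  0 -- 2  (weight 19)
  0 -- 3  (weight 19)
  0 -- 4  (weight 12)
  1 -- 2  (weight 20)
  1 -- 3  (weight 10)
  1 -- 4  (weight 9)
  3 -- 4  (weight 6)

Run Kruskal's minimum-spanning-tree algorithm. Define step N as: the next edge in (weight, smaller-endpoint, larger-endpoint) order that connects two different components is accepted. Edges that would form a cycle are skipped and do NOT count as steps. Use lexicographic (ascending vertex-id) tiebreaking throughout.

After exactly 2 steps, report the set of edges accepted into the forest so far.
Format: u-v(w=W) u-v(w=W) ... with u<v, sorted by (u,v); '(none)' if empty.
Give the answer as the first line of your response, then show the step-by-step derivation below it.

0-1(w=8) 3-4(w=6)

step 1: add edge 3-4 (w=6); MST = {3-4(w=6)}
step 2: add edge 0-1 (w=8); MST = {0-1(w=8) 3-4(w=6)}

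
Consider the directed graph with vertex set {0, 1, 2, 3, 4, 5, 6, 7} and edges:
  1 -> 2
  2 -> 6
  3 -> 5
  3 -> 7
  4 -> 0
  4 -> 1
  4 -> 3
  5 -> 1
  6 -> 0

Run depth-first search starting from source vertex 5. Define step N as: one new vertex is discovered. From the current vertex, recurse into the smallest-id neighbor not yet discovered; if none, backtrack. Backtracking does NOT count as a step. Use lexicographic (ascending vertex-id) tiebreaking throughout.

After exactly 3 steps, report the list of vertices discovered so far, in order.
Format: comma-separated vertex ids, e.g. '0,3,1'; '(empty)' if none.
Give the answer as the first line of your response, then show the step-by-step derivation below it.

5,1,2

step 1: discover 5; path=5; order=5
step 2: discover 1; path=5>1; order=5,1
step 3: discover 2; path=5>1>2; order=5,1,2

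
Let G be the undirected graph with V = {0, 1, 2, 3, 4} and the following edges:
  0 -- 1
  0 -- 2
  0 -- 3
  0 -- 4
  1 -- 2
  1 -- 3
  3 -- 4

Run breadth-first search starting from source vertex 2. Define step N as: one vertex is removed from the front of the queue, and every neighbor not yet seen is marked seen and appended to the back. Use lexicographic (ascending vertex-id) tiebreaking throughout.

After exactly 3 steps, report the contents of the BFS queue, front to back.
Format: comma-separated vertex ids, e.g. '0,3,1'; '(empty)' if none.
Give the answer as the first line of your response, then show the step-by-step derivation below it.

3,4

step 1: dequeue 2; queue=[0,1]; order=2
step 2: dequeue 0; queue=[1,3,4]; order=2,0
step 3: dequeue 1; queue=[3,4]; order=2,0,1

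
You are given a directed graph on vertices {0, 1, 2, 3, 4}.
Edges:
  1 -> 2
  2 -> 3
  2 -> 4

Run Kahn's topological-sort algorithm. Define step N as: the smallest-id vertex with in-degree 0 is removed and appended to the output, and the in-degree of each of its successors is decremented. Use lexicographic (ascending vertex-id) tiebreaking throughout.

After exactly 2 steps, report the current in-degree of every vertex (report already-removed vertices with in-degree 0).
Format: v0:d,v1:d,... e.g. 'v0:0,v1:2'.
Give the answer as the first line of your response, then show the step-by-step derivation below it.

v0:0,v1:0,v2:0,v3:1,v4:1

step 1: output 0; order=[0]; indeg=(0,0,1,1,1)
step 2: output 1; order=[0,1]; indeg=(0,0,0,1,1)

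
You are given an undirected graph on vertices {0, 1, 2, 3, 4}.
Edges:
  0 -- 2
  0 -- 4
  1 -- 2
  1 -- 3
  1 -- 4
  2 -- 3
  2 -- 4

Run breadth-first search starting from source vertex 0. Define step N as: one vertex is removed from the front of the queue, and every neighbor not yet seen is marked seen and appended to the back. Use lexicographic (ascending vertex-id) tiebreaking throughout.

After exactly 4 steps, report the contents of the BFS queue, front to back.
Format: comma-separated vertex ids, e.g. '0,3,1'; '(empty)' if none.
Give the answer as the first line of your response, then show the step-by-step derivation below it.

3

step 1: dequeue 0; queue=[2,4]; order=0
step 2: dequeue 2; queue=[4,1,3]; order=0,2
step 3: dequeue 4; queue=[1,3]; order=0,2,4
step 4: dequeue 1; queue=[3]; order=0,2,4,1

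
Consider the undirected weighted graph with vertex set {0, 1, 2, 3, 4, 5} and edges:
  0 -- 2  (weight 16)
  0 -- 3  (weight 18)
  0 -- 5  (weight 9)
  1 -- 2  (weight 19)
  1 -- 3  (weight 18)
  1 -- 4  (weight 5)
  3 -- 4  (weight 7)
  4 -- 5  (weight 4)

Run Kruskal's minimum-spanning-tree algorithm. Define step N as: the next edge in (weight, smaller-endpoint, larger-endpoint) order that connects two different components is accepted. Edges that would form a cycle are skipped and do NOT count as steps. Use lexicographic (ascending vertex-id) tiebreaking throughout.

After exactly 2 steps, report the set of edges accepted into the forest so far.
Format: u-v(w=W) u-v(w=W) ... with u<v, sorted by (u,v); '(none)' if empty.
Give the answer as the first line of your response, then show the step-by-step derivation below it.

1-4(w=5) 4-5(w=4)

step 1: add edge 4-5 (w=4); MST = {4-5(w=4)}
step 2: add edge 1-4 (w=5); MST = {1-4(w=5) 4-5(w=4)}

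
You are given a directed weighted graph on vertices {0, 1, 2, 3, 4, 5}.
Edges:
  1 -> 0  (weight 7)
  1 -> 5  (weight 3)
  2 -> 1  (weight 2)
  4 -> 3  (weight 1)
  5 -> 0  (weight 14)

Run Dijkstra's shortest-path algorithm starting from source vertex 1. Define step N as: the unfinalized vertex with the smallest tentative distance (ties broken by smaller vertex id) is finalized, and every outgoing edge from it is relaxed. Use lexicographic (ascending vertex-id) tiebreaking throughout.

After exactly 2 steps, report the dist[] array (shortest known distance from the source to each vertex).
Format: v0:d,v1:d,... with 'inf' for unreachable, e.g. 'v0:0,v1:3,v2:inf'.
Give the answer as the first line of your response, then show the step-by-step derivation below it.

v0:7,v1:0,v2:inf,v3:inf,v4:inf,v5:3

step 1: dist = v0:7,v1:0,v2:inf,v3:inf,v4:inf,v5:3
step 2: dist = v0:7,v1:0,v2:inf,v3:inf,v4:inf,v5:3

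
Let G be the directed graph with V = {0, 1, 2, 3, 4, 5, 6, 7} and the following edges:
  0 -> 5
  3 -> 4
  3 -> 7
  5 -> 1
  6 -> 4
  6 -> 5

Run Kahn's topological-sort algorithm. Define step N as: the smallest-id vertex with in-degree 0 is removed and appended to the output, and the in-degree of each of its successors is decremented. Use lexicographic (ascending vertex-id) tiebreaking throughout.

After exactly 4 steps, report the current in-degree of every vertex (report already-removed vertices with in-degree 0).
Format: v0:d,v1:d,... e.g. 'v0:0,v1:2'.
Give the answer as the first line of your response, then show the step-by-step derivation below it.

v0:0,v1:1,v2:0,v3:0,v4:0,v5:0,v6:0,v7:0

step 1: output 0; order=[0]; indeg=(0,1,0,0,2,1,0,1)
step 2: output 2; order=[0,2]; indeg=(0,1,0,0,2,1,0,1)
step 3: output 3; order=[0,2,3]; indeg=(0,1,0,0,1,1,0,0)
step 4: output 6; order=[0,2,3,6]; indeg=(0,1,0,0,0,0,0,0)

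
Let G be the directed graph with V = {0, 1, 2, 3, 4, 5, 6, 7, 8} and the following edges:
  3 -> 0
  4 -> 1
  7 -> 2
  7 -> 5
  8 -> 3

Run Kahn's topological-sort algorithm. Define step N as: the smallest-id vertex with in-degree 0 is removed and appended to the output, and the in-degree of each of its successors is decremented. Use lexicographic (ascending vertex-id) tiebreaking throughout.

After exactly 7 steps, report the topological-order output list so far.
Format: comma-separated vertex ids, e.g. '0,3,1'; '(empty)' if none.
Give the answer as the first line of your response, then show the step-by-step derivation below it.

4,1,6,7,2,5,8

step 1: output 4; order=[4]; indeg=(1,0,1,1,0,1,0,0,0)
step 2: output 1; order=[4,1]; indeg=(1,0,1,1,0,1,0,0,0)
step 3: output 6; order=[4,1,6]; indeg=(1,0,1,1,0,1,0,0,0)
step 4: output 7; order=[4,1,6,7]; indeg=(1,0,0,1,0,0,0,0,0)
step 5: output 2; order=[4,1,6,7,2]; indeg=(1,0,0,1,0,0,0,0,0)
step 6: output 5; order=[4,1,6,7,2,5]; indeg=(1,0,0,1,0,0,0,0,0)
step 7: output 8; order=[4,1,6,7,2,5,8]; indeg=(1,0,0,0,0,0,0,0,0)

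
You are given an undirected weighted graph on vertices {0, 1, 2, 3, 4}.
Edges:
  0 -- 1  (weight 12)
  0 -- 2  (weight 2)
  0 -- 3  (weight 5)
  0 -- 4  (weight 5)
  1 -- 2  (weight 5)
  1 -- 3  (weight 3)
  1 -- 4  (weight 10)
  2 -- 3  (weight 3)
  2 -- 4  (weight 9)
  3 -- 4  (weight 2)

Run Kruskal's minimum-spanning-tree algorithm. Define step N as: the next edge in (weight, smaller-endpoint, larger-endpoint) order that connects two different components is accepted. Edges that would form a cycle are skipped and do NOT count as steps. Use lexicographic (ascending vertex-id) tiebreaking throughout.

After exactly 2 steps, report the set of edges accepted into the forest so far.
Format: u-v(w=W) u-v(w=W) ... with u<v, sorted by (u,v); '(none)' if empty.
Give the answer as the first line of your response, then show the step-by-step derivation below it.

0-2(w=2) 3-4(w=2)

step 1: add edge 0-2 (w=2); MST = {0-2(w=2)}
step 2: add edge 3-4 (w=2); MST = {0-2(w=2) 3-4(w=2)}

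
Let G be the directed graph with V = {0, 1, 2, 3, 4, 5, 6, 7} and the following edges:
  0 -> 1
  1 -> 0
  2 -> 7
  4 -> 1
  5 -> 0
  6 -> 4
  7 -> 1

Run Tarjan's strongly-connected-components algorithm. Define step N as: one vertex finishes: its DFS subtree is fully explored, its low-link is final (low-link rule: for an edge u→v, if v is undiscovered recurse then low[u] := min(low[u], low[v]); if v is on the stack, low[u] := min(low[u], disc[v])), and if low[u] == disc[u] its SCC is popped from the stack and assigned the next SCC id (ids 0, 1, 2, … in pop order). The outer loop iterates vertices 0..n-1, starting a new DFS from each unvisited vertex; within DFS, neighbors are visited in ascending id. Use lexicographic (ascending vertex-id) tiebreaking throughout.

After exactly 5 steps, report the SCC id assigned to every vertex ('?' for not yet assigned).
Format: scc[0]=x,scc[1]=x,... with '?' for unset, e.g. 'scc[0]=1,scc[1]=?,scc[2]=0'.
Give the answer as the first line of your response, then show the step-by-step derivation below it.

scc[0]=0,scc[1]=0,scc[2]=2,scc[3]=3,scc[4]=?,scc[5]=?,scc[6]=?,scc[7]=1

step 1: low=(low[0]=0,low[1]=0,low[2]=?,low[3]=?,low[4]=?,low[5]=?,low[6]=?,low[7]=?); scc=(scc[0]=?,scc[1]=?,scc[2]=?,scc[3]=?,scc[4]=?,scc[5]=?,scc[6]=?,scc[7]=?)
step 2: low=(low[0]=0,low[1]=0,low[2]=?,low[3]=?,low[4]=?,low[5]=?,low[6]=?,low[7]=?); scc=(scc[0]=0,scc[1]=0,scc[2]=?,scc[3]=?,scc[4]=?,scc[5]=?,scc[6]=?,scc[7]=?)
step 3: low=(low[0]=0,low[1]=0,low[2]=2,low[3]=?,low[4]=?,low[5]=?,low[6]=?,low[7]=3); scc=(scc[0]=0,scc[1]=0,scc[2]=?,scc[3]=?,scc[4]=?,scc[5]=?,scc[6]=?,scc[7]=1)
step 4: low=(low[0]=0,low[1]=0,low[2]=2,low[3]=?,low[4]=?,low[5]=?,low[6]=?,low[7]=3); scc=(scc[0]=0,scc[1]=0,scc[2]=2,scc[3]=?,scc[4]=?,scc[5]=?,scc[6]=?,scc[7]=1)
step 5: low=(low[0]=0,low[1]=0,low[2]=2,low[3]=4,low[4]=?,low[5]=?,low[6]=?,low[7]=3); scc=(scc[0]=0,scc[1]=0,scc[2]=2,scc[3]=3,scc[4]=?,scc[5]=?,scc[6]=?,scc[7]=1)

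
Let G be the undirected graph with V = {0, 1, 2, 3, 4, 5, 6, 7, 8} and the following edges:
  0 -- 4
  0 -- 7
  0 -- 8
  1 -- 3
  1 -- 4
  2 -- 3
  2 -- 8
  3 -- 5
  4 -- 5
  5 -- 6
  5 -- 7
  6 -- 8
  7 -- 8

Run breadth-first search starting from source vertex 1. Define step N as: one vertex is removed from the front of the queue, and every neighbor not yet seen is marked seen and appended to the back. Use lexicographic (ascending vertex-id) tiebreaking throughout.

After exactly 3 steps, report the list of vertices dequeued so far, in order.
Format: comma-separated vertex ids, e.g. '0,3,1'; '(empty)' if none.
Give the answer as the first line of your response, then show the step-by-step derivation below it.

1,3,4

step 1: dequeue 1; queue=[3,4]; order=1
step 2: dequeue 3; queue=[4,2,5]; order=1,3
step 3: dequeue 4; queue=[2,5,0]; order=1,3,4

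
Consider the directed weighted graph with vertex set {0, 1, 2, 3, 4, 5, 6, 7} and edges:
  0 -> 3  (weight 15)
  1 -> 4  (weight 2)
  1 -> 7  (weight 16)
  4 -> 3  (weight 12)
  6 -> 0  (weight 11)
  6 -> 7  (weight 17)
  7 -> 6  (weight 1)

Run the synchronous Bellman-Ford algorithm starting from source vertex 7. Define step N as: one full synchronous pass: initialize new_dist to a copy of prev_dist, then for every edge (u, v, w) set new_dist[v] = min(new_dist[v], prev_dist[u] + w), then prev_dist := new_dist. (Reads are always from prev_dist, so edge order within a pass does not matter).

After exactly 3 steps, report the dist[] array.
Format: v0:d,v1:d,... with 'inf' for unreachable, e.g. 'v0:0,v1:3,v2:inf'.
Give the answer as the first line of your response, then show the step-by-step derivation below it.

v0:12,v1:inf,v2:inf,v3:27,v4:inf,v5:inf,v6:1,v7:0

step 1: dist = v0:inf,v1:inf,v2:inf,v3:inf,v4:inf,v5:inf,v6:1,v7:0
step 2: dist = v0:12,v1:inf,v2:inf,v3:inf,v4:inf,v5:inf,v6:1,v7:0
step 3: dist = v0:12,v1:inf,v2:inf,v3:27,v4:inf,v5:inf,v6:1,v7:0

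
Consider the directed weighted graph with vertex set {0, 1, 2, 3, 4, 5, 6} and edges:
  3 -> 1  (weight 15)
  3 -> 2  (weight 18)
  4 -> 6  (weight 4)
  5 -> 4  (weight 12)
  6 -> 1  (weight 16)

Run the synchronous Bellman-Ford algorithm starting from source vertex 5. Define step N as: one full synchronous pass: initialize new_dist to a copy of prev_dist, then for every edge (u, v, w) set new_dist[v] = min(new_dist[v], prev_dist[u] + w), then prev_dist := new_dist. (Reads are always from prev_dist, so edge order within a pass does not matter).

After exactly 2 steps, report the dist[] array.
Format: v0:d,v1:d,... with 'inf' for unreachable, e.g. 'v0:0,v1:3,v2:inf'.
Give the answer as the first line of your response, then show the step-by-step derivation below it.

v0:inf,v1:inf,v2:inf,v3:inf,v4:12,v5:0,v6:16

step 1: dist = v0:inf,v1:inf,v2:inf,v3:inf,v4:12,v5:0,v6:inf
step 2: dist = v0:inf,v1:inf,v2:inf,v3:inf,v4:12,v5:0,v6:16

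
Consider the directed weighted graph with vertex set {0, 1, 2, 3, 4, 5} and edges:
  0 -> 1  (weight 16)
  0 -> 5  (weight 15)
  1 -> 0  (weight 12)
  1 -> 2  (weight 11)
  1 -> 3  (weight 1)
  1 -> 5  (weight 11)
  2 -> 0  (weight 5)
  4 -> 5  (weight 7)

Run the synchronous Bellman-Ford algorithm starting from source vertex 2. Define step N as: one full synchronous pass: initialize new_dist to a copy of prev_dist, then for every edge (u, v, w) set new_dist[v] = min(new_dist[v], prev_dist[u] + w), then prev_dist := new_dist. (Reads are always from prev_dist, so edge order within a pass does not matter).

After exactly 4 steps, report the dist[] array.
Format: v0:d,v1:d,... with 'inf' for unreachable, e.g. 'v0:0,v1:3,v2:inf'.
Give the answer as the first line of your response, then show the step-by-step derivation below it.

v0:5,v1:21,v2:0,v3:22,v4:inf,v5:20

step 1: dist = v0:5,v1:inf,v2:0,v3:inf,v4:inf,v5:inf
step 2: dist = v0:5,v1:21,v2:0,v3:inf,v4:inf,v5:20
step 3: dist = v0:5,v1:21,v2:0,v3:22,v4:inf,v5:20
step 4: dist = v0:5,v1:21,v2:0,v3:22,v4:inf,v5:20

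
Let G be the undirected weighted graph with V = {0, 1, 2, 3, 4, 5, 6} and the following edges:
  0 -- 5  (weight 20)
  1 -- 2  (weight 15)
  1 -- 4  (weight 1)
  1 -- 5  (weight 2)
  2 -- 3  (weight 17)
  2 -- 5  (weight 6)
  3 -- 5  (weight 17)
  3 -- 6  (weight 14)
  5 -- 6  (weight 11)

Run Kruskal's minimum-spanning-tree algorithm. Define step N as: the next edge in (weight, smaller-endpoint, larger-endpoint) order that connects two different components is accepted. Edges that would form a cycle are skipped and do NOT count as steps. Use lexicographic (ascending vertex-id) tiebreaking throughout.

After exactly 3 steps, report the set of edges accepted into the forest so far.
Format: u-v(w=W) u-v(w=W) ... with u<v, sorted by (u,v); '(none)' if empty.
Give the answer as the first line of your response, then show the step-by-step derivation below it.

1-4(w=1) 1-5(w=2) 2-5(w=6)

step 1: add edge 1-4 (w=1); MST = {1-4(w=1)}
step 2: add edge 1-5 (w=2); MST = {1-4(w=1) 1-5(w=2)}
step 3: add edge 2-5 (w=6); MST = {1-4(w=1) 1-5(w=2) 2-5(w=6)}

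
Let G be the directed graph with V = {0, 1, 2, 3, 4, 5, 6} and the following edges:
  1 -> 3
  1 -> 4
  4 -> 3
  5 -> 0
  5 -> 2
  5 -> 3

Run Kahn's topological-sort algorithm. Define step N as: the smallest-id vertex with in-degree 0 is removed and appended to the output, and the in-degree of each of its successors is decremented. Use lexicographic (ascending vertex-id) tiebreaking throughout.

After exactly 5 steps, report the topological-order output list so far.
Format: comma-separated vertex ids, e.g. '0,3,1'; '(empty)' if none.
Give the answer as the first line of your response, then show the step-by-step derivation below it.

1,4,5,0,2

step 1: output 1; order=[1]; indeg=(1,0,1,2,0,0,0)
step 2: output 4; order=[1,4]; indeg=(1,0,1,1,0,0,0)
step 3: output 5; order=[1,4,5]; indeg=(0,0,0,0,0,0,0)
step 4: output 0; order=[1,4,5,0]; indeg=(0,0,0,0,0,0,0)
step 5: output 2; order=[1,4,5,0,2]; indeg=(0,0,0,0,0,0,0)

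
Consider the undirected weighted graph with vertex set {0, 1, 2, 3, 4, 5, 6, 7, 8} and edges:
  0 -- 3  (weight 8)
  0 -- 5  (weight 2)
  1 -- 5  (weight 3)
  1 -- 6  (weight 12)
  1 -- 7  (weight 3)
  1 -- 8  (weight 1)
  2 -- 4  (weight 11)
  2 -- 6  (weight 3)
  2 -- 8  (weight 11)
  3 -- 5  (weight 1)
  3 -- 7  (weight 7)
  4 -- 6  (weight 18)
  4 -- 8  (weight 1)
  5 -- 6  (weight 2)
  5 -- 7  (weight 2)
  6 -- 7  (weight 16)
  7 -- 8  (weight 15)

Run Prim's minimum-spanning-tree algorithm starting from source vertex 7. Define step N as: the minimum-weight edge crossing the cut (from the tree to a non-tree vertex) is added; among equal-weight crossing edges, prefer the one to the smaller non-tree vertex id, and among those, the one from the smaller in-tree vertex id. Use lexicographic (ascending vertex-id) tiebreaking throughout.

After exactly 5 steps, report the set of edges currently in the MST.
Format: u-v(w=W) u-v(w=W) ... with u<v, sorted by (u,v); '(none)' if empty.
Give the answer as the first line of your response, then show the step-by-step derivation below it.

0-5(w=2) 1-5(w=3) 3-5(w=1) 5-6(w=2) 5-7(w=2)

step 1: add edge 5-7 (w=2); MST = {5-7(w=2)}
step 2: add edge 3-5 (w=1); MST = {3-5(w=1) 5-7(w=2)}
step 3: add edge 0-5 (w=2); MST = {0-5(w=2) 3-5(w=1) 5-7(w=2)}
step 4: add edge 5-6 (w=2); MST = {0-5(w=2) 3-5(w=1) 5-6(w=2) 5-7(w=2)}
step 5: add edge 1-5 (w=3); MST = {0-5(w=2) 1-5(w=3) 3-5(w=1) 5-6(w=2) 5-7(w=2)}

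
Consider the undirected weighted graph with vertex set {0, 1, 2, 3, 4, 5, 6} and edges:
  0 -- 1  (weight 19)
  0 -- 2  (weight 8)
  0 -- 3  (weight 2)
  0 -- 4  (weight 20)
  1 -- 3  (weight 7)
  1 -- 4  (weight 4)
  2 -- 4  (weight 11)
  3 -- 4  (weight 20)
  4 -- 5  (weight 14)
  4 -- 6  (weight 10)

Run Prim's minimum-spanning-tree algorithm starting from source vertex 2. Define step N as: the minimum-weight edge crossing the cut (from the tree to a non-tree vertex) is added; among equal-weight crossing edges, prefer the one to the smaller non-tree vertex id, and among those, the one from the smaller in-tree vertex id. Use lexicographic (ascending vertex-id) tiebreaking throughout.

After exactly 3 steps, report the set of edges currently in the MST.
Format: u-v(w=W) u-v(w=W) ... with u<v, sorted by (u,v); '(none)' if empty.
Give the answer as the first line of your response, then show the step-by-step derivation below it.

0-2(w=8) 0-3(w=2) 1-3(w=7)

step 1: add edge 0-2 (w=8); MST = {0-2(w=8)}
step 2: add edge 0-3 (w=2); MST = {0-2(w=8) 0-3(w=2)}
step 3: add edge 1-3 (w=7); MST = {0-2(w=8) 0-3(w=2) 1-3(w=7)}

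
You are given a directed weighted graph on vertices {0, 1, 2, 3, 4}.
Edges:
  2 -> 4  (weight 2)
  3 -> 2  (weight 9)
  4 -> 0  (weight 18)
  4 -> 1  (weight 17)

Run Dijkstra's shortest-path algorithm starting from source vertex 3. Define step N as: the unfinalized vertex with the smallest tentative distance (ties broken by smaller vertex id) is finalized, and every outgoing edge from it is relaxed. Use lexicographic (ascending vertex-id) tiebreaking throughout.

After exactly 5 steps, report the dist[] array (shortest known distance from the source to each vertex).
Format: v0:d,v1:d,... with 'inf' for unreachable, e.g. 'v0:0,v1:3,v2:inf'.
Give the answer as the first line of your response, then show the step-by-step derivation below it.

v0:29,v1:28,v2:9,v3:0,v4:11

step 1: dist = v0:inf,v1:inf,v2:9,v3:0,v4:inf
step 2: dist = v0:inf,v1:inf,v2:9,v3:0,v4:11
step 3: dist = v0:29,v1:28,v2:9,v3:0,v4:11
step 4: dist = v0:29,v1:28,v2:9,v3:0,v4:11
step 5: dist = v0:29,v1:28,v2:9,v3:0,v4:11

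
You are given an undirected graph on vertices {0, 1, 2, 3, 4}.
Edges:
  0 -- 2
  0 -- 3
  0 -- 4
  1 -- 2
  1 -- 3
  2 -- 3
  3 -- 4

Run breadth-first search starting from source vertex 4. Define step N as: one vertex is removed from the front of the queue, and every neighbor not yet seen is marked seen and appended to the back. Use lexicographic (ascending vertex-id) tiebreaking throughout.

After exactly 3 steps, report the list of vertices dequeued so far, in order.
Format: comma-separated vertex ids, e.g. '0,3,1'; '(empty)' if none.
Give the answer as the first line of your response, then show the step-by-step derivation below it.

4,0,3

step 1: dequeue 4; queue=[0,3]; order=4
step 2: dequeue 0; queue=[3,2]; order=4,0
step 3: dequeue 3; queue=[2,1]; order=4,0,3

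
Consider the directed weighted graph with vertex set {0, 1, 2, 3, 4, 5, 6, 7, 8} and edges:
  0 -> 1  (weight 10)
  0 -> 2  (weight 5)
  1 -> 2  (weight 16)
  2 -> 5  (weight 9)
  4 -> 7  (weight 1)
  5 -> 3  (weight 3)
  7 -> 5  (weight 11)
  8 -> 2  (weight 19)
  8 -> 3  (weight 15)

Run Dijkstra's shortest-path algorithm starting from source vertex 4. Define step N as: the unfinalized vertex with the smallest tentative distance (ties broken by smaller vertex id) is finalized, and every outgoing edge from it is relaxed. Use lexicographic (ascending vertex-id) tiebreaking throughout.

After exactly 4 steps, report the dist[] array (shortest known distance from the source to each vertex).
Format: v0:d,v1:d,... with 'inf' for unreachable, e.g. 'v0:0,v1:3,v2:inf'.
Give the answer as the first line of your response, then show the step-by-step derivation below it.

v0:inf,v1:inf,v2:inf,v3:15,v4:0,v5:12,v6:inf,v7:1,v8:inf

step 1: dist = v0:inf,v1:inf,v2:inf,v3:inf,v4:0,v5:inf,v6:inf,v7:1,v8:inf
step 2: dist = v0:inf,v1:inf,v2:inf,v3:inf,v4:0,v5:12,v6:inf,v7:1,v8:inf
step 3: dist = v0:inf,v1:inf,v2:inf,v3:15,v4:0,v5:12,v6:inf,v7:1,v8:inf
step 4: dist = v0:inf,v1:inf,v2:inf,v3:15,v4:0,v5:12,v6:inf,v7:1,v8:inf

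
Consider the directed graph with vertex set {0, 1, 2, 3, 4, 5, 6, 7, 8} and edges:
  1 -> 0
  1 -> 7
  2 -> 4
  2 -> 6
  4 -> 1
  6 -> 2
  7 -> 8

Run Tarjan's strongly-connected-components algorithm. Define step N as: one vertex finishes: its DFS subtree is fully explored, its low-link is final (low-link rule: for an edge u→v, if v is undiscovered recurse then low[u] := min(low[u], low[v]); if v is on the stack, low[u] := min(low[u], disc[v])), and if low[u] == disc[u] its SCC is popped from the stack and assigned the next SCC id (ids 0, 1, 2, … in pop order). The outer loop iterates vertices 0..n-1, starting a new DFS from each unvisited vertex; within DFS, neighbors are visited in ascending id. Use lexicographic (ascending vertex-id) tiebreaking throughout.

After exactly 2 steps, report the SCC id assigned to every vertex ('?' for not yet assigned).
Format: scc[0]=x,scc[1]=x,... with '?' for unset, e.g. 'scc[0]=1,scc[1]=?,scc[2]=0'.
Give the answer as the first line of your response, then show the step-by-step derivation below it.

scc[0]=0,scc[1]=?,scc[2]=?,scc[3]=?,scc[4]=?,scc[5]=?,scc[6]=?,scc[7]=?,scc[8]=1

step 1: low=(low[0]=0,low[1]=?,low[2]=?,low[3]=?,low[4]=?,low[5]=?,low[6]=?,low[7]=?,low[8]=?); scc=(scc[0]=0,scc[1]=?,scc[2]=?,scc[3]=?,scc[4]=?,scc[5]=?,scc[6]=?,scc[7]=?,scc[8]=?)
step 2: low=(low[0]=0,low[1]=1,low[2]=?,low[3]=?,low[4]=?,low[5]=?,low[6]=?,low[7]=2,low[8]=3); scc=(scc[0]=0,scc[1]=?,scc[2]=?,scc[3]=?,scc[4]=?,scc[5]=?,scc[6]=?,scc[7]=?,scc[8]=1)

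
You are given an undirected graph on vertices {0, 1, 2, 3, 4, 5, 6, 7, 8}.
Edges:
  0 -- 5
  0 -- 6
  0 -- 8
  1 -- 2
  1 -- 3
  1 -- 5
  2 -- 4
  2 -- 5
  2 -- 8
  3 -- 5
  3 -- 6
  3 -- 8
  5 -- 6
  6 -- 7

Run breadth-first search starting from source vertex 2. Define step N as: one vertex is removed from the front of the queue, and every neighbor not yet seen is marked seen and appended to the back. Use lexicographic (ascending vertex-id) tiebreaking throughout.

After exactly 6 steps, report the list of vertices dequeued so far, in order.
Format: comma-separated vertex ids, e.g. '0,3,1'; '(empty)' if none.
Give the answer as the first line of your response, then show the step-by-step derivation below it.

2,1,4,5,8,3

step 1: dequeue 2; queue=[1,4,5,8]; order=2
step 2: dequeue 1; queue=[4,5,8,3]; order=2,1
step 3: dequeue 4; queue=[5,8,3]; order=2,1,4
step 4: dequeue 5; queue=[8,3,0,6]; order=2,1,4,5
step 5: dequeue 8; queue=[3,0,6]; order=2,1,4,5,8
step 6: dequeue 3; queue=[0,6]; order=2,1,4,5,8,3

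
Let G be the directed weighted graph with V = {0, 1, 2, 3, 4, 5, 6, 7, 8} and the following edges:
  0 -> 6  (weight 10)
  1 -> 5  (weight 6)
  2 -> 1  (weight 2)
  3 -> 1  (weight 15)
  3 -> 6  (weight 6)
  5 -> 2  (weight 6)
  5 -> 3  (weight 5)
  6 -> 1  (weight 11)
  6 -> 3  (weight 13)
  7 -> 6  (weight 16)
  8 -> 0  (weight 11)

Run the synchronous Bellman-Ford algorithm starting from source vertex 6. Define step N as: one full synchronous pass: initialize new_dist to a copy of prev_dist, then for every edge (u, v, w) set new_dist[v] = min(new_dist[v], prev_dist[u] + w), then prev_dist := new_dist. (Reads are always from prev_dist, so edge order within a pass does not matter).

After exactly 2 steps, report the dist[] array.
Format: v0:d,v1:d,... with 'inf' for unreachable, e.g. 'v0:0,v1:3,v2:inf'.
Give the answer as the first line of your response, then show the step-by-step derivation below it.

v0:inf,v1:11,v2:inf,v3:13,v4:inf,v5:17,v6:0,v7:inf,v8:inf

step 1: dist = v0:inf,v1:11,v2:inf,v3:13,v4:inf,v5:inf,v6:0,v7:inf,v8:inf
step 2: dist = v0:inf,v1:11,v2:inf,v3:13,v4:inf,v5:17,v6:0,v7:inf,v8:inf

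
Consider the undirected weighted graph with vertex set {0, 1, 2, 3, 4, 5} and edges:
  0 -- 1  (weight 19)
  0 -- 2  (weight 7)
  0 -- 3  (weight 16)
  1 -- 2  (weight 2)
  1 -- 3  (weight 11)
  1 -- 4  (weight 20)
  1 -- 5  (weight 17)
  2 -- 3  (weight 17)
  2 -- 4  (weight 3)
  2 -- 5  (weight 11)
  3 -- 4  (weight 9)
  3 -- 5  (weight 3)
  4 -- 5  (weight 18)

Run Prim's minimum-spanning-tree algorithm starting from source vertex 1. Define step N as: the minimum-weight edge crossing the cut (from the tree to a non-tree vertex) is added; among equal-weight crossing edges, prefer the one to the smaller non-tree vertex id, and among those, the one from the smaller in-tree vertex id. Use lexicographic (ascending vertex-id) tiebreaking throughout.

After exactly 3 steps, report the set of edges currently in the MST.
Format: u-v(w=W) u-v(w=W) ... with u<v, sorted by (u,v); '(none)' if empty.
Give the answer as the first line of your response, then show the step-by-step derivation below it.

0-2(w=7) 1-2(w=2) 2-4(w=3)

step 1: add edge 1-2 (w=2); MST = {1-2(w=2)}
step 2: add edge 2-4 (w=3); MST = {1-2(w=2) 2-4(w=3)}
step 3: add edge 0-2 (w=7); MST = {0-2(w=7) 1-2(w=2) 2-4(w=3)}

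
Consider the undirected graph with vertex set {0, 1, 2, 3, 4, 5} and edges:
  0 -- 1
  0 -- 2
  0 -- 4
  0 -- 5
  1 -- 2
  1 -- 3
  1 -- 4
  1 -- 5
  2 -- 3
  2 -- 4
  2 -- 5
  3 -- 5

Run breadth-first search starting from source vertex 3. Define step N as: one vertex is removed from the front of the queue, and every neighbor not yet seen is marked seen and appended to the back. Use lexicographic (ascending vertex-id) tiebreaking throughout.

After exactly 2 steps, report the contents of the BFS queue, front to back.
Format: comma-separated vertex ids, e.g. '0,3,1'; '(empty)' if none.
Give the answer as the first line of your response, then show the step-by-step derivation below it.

2,5,0,4

step 1: dequeue 3; queue=[1,2,5]; order=3
step 2: dequeue 1; queue=[2,5,0,4]; order=3,1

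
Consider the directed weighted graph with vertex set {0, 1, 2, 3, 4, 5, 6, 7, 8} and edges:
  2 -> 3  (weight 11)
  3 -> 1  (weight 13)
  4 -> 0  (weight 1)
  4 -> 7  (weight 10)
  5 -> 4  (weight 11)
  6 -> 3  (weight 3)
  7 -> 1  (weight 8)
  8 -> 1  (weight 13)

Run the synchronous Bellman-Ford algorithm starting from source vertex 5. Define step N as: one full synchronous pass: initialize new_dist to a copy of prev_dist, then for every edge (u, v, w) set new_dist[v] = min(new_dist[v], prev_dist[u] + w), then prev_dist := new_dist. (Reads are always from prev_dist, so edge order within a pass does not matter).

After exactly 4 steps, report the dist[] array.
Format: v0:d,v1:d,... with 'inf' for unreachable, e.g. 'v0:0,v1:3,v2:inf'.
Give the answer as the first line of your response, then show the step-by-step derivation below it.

v0:12,v1:29,v2:inf,v3:inf,v4:11,v5:0,v6:inf,v7:21,v8:inf

step 1: dist = v0:inf,v1:inf,v2:inf,v3:inf,v4:11,v5:0,v6:inf,v7:inf,v8:inf
step 2: dist = v0:12,v1:inf,v2:inf,v3:inf,v4:11,v5:0,v6:inf,v7:21,v8:inf
step 3: dist = v0:12,v1:29,v2:inf,v3:inf,v4:11,v5:0,v6:inf,v7:21,v8:inf
step 4: dist = v0:12,v1:29,v2:inf,v3:inf,v4:11,v5:0,v6:inf,v7:21,v8:inf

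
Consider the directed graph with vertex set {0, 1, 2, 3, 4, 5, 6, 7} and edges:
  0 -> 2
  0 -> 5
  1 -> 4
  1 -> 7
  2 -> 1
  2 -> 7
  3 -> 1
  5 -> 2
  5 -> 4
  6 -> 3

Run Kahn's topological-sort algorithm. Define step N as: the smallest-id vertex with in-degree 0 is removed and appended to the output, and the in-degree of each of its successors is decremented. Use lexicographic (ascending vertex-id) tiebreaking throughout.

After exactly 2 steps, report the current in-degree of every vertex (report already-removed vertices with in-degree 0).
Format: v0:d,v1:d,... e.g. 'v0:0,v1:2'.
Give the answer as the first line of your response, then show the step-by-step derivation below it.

v0:0,v1:2,v2:0,v3:1,v4:1,v5:0,v6:0,v7:2

step 1: output 0; order=[0]; indeg=(0,2,1,1,2,0,0,2)
step 2: output 5; order=[0,5]; indeg=(0,2,0,1,1,0,0,2)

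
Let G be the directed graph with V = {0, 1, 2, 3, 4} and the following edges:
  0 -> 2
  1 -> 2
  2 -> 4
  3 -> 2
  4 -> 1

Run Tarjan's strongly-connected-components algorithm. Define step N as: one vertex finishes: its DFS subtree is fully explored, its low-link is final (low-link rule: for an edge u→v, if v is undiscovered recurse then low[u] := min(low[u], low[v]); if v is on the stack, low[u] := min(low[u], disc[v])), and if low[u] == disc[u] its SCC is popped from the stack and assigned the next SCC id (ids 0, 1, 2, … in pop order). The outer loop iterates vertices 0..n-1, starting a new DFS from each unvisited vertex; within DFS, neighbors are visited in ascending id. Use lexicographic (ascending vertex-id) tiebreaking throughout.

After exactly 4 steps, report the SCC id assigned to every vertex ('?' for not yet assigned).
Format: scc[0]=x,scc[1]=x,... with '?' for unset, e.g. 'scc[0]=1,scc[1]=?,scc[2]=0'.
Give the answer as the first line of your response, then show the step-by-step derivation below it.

scc[0]=1,scc[1]=0,scc[2]=0,scc[3]=?,scc[4]=0

step 1: low=(low[0]=0,low[1]=1,low[2]=1,low[3]=?,low[4]=2); scc=(scc[0]=?,scc[1]=?,scc[2]=?,scc[3]=?,scc[4]=?)
step 2: low=(low[0]=0,low[1]=1,low[2]=1,low[3]=?,low[4]=1); scc=(scc[0]=?,scc[1]=?,scc[2]=?,scc[3]=?,scc[4]=?)
step 3: low=(low[0]=0,low[1]=1,low[2]=1,low[3]=?,low[4]=1); scc=(scc[0]=?,scc[1]=0,scc[2]=0,scc[3]=?,scc[4]=0)
step 4: low=(low[0]=0,low[1]=1,low[2]=1,low[3]=?,low[4]=1); scc=(scc[0]=1,scc[1]=0,scc[2]=0,scc[3]=?,scc[4]=0)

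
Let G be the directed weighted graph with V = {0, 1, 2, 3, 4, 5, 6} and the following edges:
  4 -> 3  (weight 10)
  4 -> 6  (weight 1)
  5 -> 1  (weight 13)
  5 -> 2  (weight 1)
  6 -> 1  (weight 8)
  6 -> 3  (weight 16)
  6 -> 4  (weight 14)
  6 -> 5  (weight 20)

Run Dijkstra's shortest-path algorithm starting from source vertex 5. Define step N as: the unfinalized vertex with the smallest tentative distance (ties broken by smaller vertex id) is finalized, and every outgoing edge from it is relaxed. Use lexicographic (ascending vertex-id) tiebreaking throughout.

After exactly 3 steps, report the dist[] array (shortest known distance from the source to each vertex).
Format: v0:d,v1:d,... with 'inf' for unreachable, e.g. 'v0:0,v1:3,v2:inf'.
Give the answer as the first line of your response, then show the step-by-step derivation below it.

v0:inf,v1:13,v2:1,v3:inf,v4:inf,v5:0,v6:inf

step 1: dist = v0:inf,v1:13,v2:1,v3:inf,v4:inf,v5:0,v6:inf
step 2: dist = v0:inf,v1:13,v2:1,v3:inf,v4:inf,v5:0,v6:inf
step 3: dist = v0:inf,v1:13,v2:1,v3:inf,v4:inf,v5:0,v6:inf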